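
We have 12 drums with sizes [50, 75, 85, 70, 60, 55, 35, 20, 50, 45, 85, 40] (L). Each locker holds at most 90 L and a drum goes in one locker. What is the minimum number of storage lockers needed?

9

Total = 85 + 85 + 75 + 70 + 60 + 55 + 50 + 50 + 45 + 40 + 35 + 20 = 670 L.
Lower bound: ⌈670/90⌉ = 8 storage lockers.
A packing using 9 storage lockers:
  locker 1: 85 = 85
  locker 2: 85 = 85
  locker 3: 75 = 75
  locker 4: 70 + 20 = 90
  locker 5: 60 = 60
  locker 6: 55 + 35 = 90
  locker 7: 50 + 40 = 90
  locker 8: 50 = 50
  locker 9: 45 = 45
No arrangement into 8 storage lockers stays within capacity, so 9 is optimal.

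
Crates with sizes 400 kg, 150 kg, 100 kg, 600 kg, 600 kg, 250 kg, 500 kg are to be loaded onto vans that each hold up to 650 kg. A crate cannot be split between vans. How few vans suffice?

Total = 600 + 600 + 500 + 400 + 250 + 150 + 100 = 2600 kg.
Lower bound: ⌈2600/650⌉ = 4 vans.
A packing using 5 vans:
  van 1: 600 = 600
  van 2: 600 = 600
  van 3: 500 + 150 = 650
  van 4: 400 + 250 = 650
  van 5: 100 = 100
No arrangement into 4 vans stays within capacity, so 5 is optimal.

5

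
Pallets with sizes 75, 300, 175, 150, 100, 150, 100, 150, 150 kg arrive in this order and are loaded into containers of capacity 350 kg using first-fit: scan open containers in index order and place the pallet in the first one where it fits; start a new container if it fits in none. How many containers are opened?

5

  75 → container 1 (new)  [load 75/350]
  300 → container 2 (new)  [load 300/350]
  175 → container 1  [load 250/350]
  150 → container 3 (new)  [load 150/350]
  100 → container 1  [load 350/350]
  150 → container 3  [load 300/350]
  100 → container 4 (new)  [load 100/350]
  150 → container 4  [load 250/350]
  150 → container 5 (new)  [load 150/350]
5 containers opened.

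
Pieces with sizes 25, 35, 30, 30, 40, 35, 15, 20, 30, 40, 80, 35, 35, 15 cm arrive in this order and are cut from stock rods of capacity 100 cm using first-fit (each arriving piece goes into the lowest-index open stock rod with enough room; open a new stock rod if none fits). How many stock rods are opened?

6

  25 → stock rod 1 (new)  [load 25/100]
  35 → stock rod 1  [load 60/100]
  30 → stock rod 1  [load 90/100]
  30 → stock rod 2 (new)  [load 30/100]
  40 → stock rod 2  [load 70/100]
  35 → stock rod 3 (new)  [load 35/100]
  15 → stock rod 2  [load 85/100]
  20 → stock rod 3  [load 55/100]
  30 → stock rod 3  [load 85/100]
  40 → stock rod 4 (new)  [load 40/100]
  80 → stock rod 5 (new)  [load 80/100]
  35 → stock rod 4  [load 75/100]
  35 → stock rod 6 (new)  [load 35/100]
  15 → stock rod 2  [load 100/100]
6 stock rods opened.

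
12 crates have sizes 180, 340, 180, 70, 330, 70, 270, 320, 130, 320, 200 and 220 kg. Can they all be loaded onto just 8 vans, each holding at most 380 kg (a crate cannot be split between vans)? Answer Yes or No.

A valid assignment using 8 vans:
  van 1: 340 = 340
  van 2: 330 = 330
  van 3: 320 = 320
  van 4: 320 = 320
  van 5: 270 + 70 = 340
  van 6: 220 + 130 = 350
  van 7: 200 + 180 = 380
  van 8: 180 + 70 = 250
Every load is within 380 kg, so 8 vans suffice.

Yes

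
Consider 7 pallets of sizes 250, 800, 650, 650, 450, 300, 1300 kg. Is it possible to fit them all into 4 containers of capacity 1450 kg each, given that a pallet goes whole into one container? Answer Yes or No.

A valid assignment using 4 containers:
  container 1: 1300 = 1300
  container 2: 800 + 650 = 1450
  container 3: 650 + 450 + 300 = 1400
  container 4: 250 = 250
Every load is within 1450 kg, so 4 containers suffice.

Yes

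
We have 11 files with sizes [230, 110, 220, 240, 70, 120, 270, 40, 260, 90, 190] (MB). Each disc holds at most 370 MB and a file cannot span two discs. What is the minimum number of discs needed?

6

Total = 270 + 260 + 240 + 230 + 220 + 190 + 120 + 110 + 90 + 70 + 40 = 1840 MB.
Lower bound: ⌈1840/370⌉ = 5 discs.
Also, 6 files each exceed 185 MB, and no two of those can share a disc, so at least 6 discs are needed.
A packing using 6 discs:
  disc 1: 270 + 90 = 360
  disc 2: 260 + 110 = 370
  disc 3: 240 + 120 = 360
  disc 4: 230 + 70 + 40 = 340
  disc 5: 220 = 220
  disc 6: 190 = 190
This matches the lower bound, so 6 is optimal.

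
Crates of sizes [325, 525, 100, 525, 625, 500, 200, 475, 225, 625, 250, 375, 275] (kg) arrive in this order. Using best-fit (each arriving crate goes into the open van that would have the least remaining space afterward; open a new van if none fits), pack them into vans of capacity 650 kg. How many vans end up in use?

  325 → van 1 (new)  [load 325/650]
  525 → van 2 (new)  [load 525/650]
  100 → van 2  [load 625/650]
  525 → van 3 (new)  [load 525/650]
  625 → van 4 (new)  [load 625/650]
  500 → van 5 (new)  [load 500/650]
  200 → van 1  [load 525/650]
  475 → van 6 (new)  [load 475/650]
  225 → van 7 (new)  [load 225/650]
  625 → van 8 (new)  [load 625/650]
  250 → van 7  [load 475/650]
  375 → van 9 (new)  [load 375/650]
  275 → van 9  [load 650/650]
9 vans opened.

9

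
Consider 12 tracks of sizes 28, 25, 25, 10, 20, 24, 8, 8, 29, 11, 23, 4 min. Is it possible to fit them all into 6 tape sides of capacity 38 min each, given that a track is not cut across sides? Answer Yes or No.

Total = 215 min; ⌈215/38⌉ = 6.
7 tracks each exceed half the capacity and cannot share a side, forcing at least 7 tape sides.
At least 7 tape sides are required, but only 6 are allowed.

No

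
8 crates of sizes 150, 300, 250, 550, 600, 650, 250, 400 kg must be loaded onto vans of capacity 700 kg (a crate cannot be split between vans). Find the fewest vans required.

Total = 650 + 600 + 550 + 400 + 300 + 250 + 250 + 150 = 3150 kg.
Lower bound: ⌈3150/700⌉ = 5 vans.
A packing using 5 vans:
  van 1: 650 = 650
  van 2: 600 = 600
  van 3: 550 + 150 = 700
  van 4: 400 + 300 = 700
  van 5: 250 + 250 = 500
This matches the lower bound, so 5 is optimal.

5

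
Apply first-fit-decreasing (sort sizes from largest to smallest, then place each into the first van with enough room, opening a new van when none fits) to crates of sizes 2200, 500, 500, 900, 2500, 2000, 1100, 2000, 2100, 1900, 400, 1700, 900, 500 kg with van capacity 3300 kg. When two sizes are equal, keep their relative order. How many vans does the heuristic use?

7

Sorted descending: 2500, 2200, 2100, 2000, 2000, 1900, 1700, 1100, 900, 900, 500, 500, 500, 400.
  2500 → van 1 (new)  [load 2500/3300]
  2200 → van 2 (new)  [load 2200/3300]
  2100 → van 3 (new)  [load 2100/3300]
  2000 → van 4 (new)  [load 2000/3300]
  2000 → van 5 (new)  [load 2000/3300]
  1900 → van 6 (new)  [load 1900/3300]
  1700 → van 7 (new)  [load 1700/3300]
  1100 → van 2  [load 3300/3300]
  900 → van 3  [load 3000/3300]
  900 → van 4  [load 2900/3300]
  500 → van 1  [load 3000/3300]
  500 → van 5  [load 2500/3300]
  500 → van 5  [load 3000/3300]
  400 → van 4  [load 3300/3300]
7 vans opened.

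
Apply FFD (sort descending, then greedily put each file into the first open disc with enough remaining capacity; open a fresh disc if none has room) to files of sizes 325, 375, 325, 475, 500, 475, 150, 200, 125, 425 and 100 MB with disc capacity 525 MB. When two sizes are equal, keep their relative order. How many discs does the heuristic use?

Sorted descending: 500, 475, 475, 425, 375, 325, 325, 200, 150, 125, 100.
  500 → disc 1 (new)  [load 500/525]
  475 → disc 2 (new)  [load 475/525]
  475 → disc 3 (new)  [load 475/525]
  425 → disc 4 (new)  [load 425/525]
  375 → disc 5 (new)  [load 375/525]
  325 → disc 6 (new)  [load 325/525]
  325 → disc 7 (new)  [load 325/525]
  200 → disc 6  [load 525/525]
  150 → disc 5  [load 525/525]
  125 → disc 7  [load 450/525]
  100 → disc 4  [load 525/525]
7 discs opened.

7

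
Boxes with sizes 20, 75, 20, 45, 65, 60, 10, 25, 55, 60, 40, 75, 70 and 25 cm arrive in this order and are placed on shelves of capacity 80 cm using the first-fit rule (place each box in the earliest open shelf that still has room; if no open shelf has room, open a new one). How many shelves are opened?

  20 → shelf 1 (new)  [load 20/80]
  75 → shelf 2 (new)  [load 75/80]
  20 → shelf 1  [load 40/80]
  45 → shelf 3 (new)  [load 45/80]
  65 → shelf 4 (new)  [load 65/80]
  60 → shelf 5 (new)  [load 60/80]
  10 → shelf 1  [load 50/80]
  25 → shelf 1  [load 75/80]
  55 → shelf 6 (new)  [load 55/80]
  60 → shelf 7 (new)  [load 60/80]
  40 → shelf 8 (new)  [load 40/80]
  75 → shelf 9 (new)  [load 75/80]
  70 → shelf 10 (new)  [load 70/80]
  25 → shelf 3  [load 70/80]
10 shelves opened.

10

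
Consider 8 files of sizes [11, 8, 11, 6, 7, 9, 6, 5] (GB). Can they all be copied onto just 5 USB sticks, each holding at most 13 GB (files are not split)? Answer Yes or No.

Total = 63 GB; ⌈63/13⌉ = 5.
The bound of 5 does not rule out 5, but exhaustive search shows no assignment into 5 USB sticks of capacity 13 GB exists — the minimum is 6.

No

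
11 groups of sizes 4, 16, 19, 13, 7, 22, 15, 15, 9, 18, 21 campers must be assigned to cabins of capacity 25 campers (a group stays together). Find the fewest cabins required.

Total = 22 + 21 + 19 + 18 + 16 + 15 + 15 + 13 + 9 + 7 + 4 = 159 campers.
Lower bound: ⌈159/25⌉ = 7 cabins.
Also, 8 groups each exceed 25/2 campers, and no two of those can share a cabin, so at least 8 cabins are needed.
A packing using 8 cabins:
  cabin 1: 22 = 22
  cabin 2: 21 + 4 = 25
  cabin 3: 19 = 19
  cabin 4: 18 + 7 = 25
  cabin 5: 16 + 9 = 25
  cabin 6: 15 = 15
  cabin 7: 15 = 15
  cabin 8: 13 = 13
This matches the lower bound, so 8 is optimal.

8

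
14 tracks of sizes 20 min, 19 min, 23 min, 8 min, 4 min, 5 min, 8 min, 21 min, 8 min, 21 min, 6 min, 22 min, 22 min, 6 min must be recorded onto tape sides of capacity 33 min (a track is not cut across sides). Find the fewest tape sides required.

Total = 23 + 22 + 22 + 21 + 21 + 20 + 19 + 8 + 8 + 8 + 6 + 6 + 5 + 4 = 193 min.
Lower bound: ⌈193/33⌉ = 6 tape sides.
Also, 7 tracks each exceed 33/2 min, and no two of those can share a side, so at least 7 tape sides are needed.
A packing using 7 tape sides:
  side 1: 23 + 8 = 31
  side 2: 22 + 8 = 30
  side 3: 22 + 8 = 30
  side 4: 21 + 6 + 6 = 33
  side 5: 21 + 5 + 4 = 30
  side 6: 20 = 20
  side 7: 19 = 19
This matches the lower bound, so 7 is optimal.

7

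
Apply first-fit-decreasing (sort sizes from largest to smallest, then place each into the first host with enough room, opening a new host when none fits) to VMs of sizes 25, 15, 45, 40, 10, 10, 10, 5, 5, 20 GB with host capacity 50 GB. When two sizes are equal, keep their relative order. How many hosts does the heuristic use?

Sorted descending: 45, 40, 25, 20, 15, 10, 10, 10, 5, 5.
  45 → host 1 (new)  [load 45/50]
  40 → host 2 (new)  [load 40/50]
  25 → host 3 (new)  [load 25/50]
  20 → host 3  [load 45/50]
  15 → host 4 (new)  [load 15/50]
  10 → host 2  [load 50/50]
  10 → host 4  [load 25/50]
  10 → host 4  [load 35/50]
  5 → host 1  [load 50/50]
  5 → host 3  [load 50/50]
4 hosts opened.

4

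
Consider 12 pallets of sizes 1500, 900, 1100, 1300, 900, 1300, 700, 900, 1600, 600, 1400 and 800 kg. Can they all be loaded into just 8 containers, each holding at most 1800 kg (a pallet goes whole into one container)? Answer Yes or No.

No

Total = 13000 kg; ⌈13000/1800⌉ = 8.
The bound of 8 does not rule out 8, but exhaustive search shows no assignment into 8 containers of capacity 1800 kg exists — the minimum is 9.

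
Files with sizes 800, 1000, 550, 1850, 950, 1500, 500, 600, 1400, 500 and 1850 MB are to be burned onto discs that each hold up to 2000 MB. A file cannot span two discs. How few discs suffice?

6

Total = 1850 + 1850 + 1500 + 1400 + 1000 + 950 + 800 + 600 + 550 + 500 + 500 = 11500 MB.
Lower bound: ⌈11500/2000⌉ = 6 discs.
A packing using 6 discs:
  disc 1: 1850 = 1850
  disc 2: 1850 = 1850
  disc 3: 1500 + 500 = 2000
  disc 4: 1400 + 600 = 2000
  disc 5: 1000 + 950 = 1950
  disc 6: 800 + 550 + 500 = 1850
This matches the lower bound, so 6 is optimal.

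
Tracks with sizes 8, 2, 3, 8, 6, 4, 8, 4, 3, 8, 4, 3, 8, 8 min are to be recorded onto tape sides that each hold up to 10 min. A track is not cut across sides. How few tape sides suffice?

9

Total = 8 + 8 + 8 + 8 + 8 + 8 + 6 + 4 + 4 + 4 + 3 + 3 + 3 + 2 = 77 min.
Lower bound: ⌈77/10⌉ = 8 tape sides.
A packing using 9 tape sides:
  side 1: 8 + 2 = 10
  side 2: 8 = 8
  side 3: 8 = 8
  side 4: 8 = 8
  side 5: 8 = 8
  side 6: 8 = 8
  side 7: 6 + 4 = 10
  side 8: 4 + 4 = 8
  side 9: 3 + 3 + 3 = 9
No arrangement into 8 tape sides stays within capacity, so 9 is optimal.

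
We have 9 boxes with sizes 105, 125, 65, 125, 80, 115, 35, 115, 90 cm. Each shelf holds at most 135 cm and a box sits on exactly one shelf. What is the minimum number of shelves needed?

8

Total = 125 + 125 + 115 + 115 + 105 + 90 + 80 + 65 + 35 = 855 cm.
Lower bound: ⌈855/135⌉ = 7 shelves.
A packing using 8 shelves:
  shelf 1: 125 = 125
  shelf 2: 125 = 125
  shelf 3: 115 = 115
  shelf 4: 115 = 115
  shelf 5: 105 = 105
  shelf 6: 90 + 35 = 125
  shelf 7: 80 = 80
  shelf 8: 65 = 65
No arrangement into 7 shelves stays within capacity, so 8 is optimal.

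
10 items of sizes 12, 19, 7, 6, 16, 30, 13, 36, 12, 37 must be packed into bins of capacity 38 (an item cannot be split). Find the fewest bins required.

Total = 37 + 36 + 30 + 19 + 16 + 13 + 12 + 12 + 7 + 6 = 188.
Lower bound: ⌈188/38⌉ = 5 bins.
A packing using 6 bins:
  bin 1: 37 = 37
  bin 2: 36 = 36
  bin 3: 30 + 7 = 37
  bin 4: 19 + 16 = 35
  bin 5: 13 + 12 + 12 = 37
  bin 6: 6 = 6
No arrangement into 5 bins stays within capacity, so 6 is optimal.

6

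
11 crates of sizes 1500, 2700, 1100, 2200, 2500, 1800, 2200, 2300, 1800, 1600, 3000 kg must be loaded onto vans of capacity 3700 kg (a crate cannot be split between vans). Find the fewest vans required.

Total = 3000 + 2700 + 2500 + 2300 + 2200 + 2200 + 1800 + 1800 + 1600 + 1500 + 1100 = 22700 kg.
Lower bound: ⌈22700/3700⌉ = 7 vans.
A packing using 8 vans:
  van 1: 3000 = 3000
  van 2: 2700 = 2700
  van 3: 2500 + 1100 = 3600
  van 4: 2300 = 2300
  van 5: 2200 + 1500 = 3700
  van 6: 2200 = 2200
  van 7: 1800 + 1800 = 3600
  van 8: 1600 = 1600
No arrangement into 7 vans stays within capacity, so 8 is optimal.

8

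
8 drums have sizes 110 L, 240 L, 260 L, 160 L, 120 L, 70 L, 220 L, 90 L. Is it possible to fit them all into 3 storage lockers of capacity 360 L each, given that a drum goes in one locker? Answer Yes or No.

Total = 1270 L; ⌈1270/360⌉ = 4.
At least 4 storage lockers are required, but only 3 are allowed.

No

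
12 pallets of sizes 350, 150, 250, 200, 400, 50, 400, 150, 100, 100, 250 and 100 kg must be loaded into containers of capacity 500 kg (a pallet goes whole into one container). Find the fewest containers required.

5

Total = 400 + 400 + 350 + 250 + 250 + 200 + 150 + 150 + 100 + 100 + 100 + 50 = 2500 kg.
Lower bound: ⌈2500/500⌉ = 5 containers.
A packing using 5 containers:
  container 1: 400 + 100 = 500
  container 2: 400 + 100 = 500
  container 3: 350 + 150 = 500
  container 4: 250 + 250 = 500
  container 5: 200 + 150 + 100 + 50 = 500
This matches the lower bound, so 5 is optimal.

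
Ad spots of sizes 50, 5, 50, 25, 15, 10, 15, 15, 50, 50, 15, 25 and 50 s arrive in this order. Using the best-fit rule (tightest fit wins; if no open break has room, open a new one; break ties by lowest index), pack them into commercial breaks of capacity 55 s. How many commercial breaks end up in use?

  50 → break 1 (new)  [load 50/55]
  5 → break 1  [load 55/55]
  50 → break 2 (new)  [load 50/55]
  25 → break 3 (new)  [load 25/55]
  15 → break 3  [load 40/55]
  10 → break 3  [load 50/55]
  15 → break 4 (new)  [load 15/55]
  15 → break 4  [load 30/55]
  50 → break 5 (new)  [load 50/55]
  50 → break 6 (new)  [load 50/55]
  15 → break 4  [load 45/55]
  25 → break 7 (new)  [load 25/55]
  50 → break 8 (new)  [load 50/55]
8 commercial breaks opened.

8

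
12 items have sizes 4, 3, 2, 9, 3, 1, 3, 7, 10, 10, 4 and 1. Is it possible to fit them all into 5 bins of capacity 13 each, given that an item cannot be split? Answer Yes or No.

Yes

A valid assignment using 5 bins:
  bin 1: 10 + 3 = 13
  bin 2: 10 + 3 = 13
  bin 3: 9 + 4 = 13
  bin 4: 7 + 4 + 2 = 13
  bin 5: 3 + 1 + 1 = 5
Every load is within 13, so 5 bins suffice.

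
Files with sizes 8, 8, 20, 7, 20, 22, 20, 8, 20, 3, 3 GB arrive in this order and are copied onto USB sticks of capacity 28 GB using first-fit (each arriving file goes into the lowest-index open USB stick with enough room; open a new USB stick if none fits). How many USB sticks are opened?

  8 → USB stick 1 (new)  [load 8/28]
  8 → USB stick 1  [load 16/28]
  20 → USB stick 2 (new)  [load 20/28]
  7 → USB stick 1  [load 23/28]
  20 → USB stick 3 (new)  [load 20/28]
  22 → USB stick 4 (new)  [load 22/28]
  20 → USB stick 5 (new)  [load 20/28]
  8 → USB stick 2  [load 28/28]
  20 → USB stick 6 (new)  [load 20/28]
  3 → USB stick 1  [load 26/28]
  3 → USB stick 3  [load 23/28]
6 USB sticks opened.

6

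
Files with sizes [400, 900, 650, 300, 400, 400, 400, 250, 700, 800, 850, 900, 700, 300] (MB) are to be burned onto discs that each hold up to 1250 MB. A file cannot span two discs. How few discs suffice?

7

Total = 900 + 900 + 850 + 800 + 700 + 700 + 650 + 400 + 400 + 400 + 400 + 300 + 300 + 250 = 7950 MB.
Lower bound: ⌈7950/1250⌉ = 7 discs.
A packing using 7 discs:
  disc 1: 900 + 300 = 1200
  disc 2: 900 + 300 = 1200
  disc 3: 850 + 400 = 1250
  disc 4: 800 + 400 = 1200
  disc 5: 700 + 400 = 1100
  disc 6: 700 + 400 = 1100
  disc 7: 650 + 250 = 900
This matches the lower bound, so 7 is optimal.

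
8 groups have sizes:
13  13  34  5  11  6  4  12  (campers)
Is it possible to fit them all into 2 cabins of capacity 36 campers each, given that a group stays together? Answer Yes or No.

No

Total = 98 campers; ⌈98/36⌉ = 3.
At least 3 cabins are required, but only 2 are allowed.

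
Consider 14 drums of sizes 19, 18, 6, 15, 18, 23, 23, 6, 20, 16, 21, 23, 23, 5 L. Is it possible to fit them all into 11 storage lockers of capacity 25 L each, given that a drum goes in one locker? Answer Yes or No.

Yes

A valid assignment using 11 storage lockers:
  locker 1: 23 = 23
  locker 2: 23 = 23
  locker 3: 23 = 23
  locker 4: 23 = 23
  locker 5: 21 = 21
  locker 6: 20 + 5 = 25
  locker 7: 19 + 6 = 25
  locker 8: 18 + 6 = 24
  locker 9: 18 = 18
  locker 10: 16 = 16
  locker 11: 15 = 15
Every load is within 25 L, so 11 storage lockers suffice.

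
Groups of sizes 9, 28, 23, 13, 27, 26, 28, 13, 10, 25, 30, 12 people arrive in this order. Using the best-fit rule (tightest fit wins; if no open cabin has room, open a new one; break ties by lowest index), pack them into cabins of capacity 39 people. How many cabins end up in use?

7

  9 → cabin 1 (new)  [load 9/39]
  28 → cabin 1  [load 37/39]
  23 → cabin 2 (new)  [load 23/39]
  13 → cabin 2  [load 36/39]
  27 → cabin 3 (new)  [load 27/39]
  26 → cabin 4 (new)  [load 26/39]
  28 → cabin 5 (new)  [load 28/39]
  13 → cabin 4  [load 39/39]
  10 → cabin 5  [load 38/39]
  25 → cabin 6 (new)  [load 25/39]
  30 → cabin 7 (new)  [load 30/39]
  12 → cabin 3  [load 39/39]
7 cabins opened.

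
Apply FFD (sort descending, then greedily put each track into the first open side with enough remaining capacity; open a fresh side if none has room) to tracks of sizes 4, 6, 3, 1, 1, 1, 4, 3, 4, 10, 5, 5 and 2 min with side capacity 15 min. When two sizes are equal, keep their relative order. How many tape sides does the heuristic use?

4

Sorted descending: 10, 6, 5, 5, 4, 4, 4, 3, 3, 2, 1, 1, 1.
  10 → side 1 (new)  [load 10/15]
  6 → side 2 (new)  [load 6/15]
  5 → side 1  [load 15/15]
  5 → side 2  [load 11/15]
  4 → side 2  [load 15/15]
  4 → side 3 (new)  [load 4/15]
  4 → side 3  [load 8/15]
  3 → side 3  [load 11/15]
  3 → side 3  [load 14/15]
  2 → side 4 (new)  [load 2/15]
  1 → side 3  [load 15/15]
  1 → side 4  [load 3/15]
  1 → side 4  [load 4/15]
4 tape sides opened.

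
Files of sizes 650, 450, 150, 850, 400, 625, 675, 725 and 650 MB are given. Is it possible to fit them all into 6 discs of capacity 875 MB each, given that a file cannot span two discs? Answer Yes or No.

Total = 5175 MB; ⌈5175/875⌉ = 6.
7 files each exceed half the capacity and cannot share a disc, forcing at least 7 discs.
At least 7 discs are required, but only 6 are allowed.

No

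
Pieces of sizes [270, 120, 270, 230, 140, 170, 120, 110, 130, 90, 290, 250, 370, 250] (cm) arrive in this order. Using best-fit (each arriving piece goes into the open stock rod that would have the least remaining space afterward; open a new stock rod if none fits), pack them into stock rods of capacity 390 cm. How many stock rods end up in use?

8

  270 → stock rod 1 (new)  [load 270/390]
  120 → stock rod 1  [load 390/390]
  270 → stock rod 2 (new)  [load 270/390]
  230 → stock rod 3 (new)  [load 230/390]
  140 → stock rod 3  [load 370/390]
  170 → stock rod 4 (new)  [load 170/390]
  120 → stock rod 2  [load 390/390]
  110 → stock rod 4  [load 280/390]
  130 → stock rod 5 (new)  [load 130/390]
  90 → stock rod 4  [load 370/390]
  290 → stock rod 6 (new)  [load 290/390]
  250 → stock rod 5  [load 380/390]
  370 → stock rod 7 (new)  [load 370/390]
  250 → stock rod 8 (new)  [load 250/390]
8 stock rods opened.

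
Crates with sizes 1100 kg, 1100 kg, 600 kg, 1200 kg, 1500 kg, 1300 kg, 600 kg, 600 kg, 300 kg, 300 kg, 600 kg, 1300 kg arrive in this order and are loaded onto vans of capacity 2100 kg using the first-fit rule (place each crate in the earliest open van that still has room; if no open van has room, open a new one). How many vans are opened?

6

  1100 → van 1 (new)  [load 1100/2100]
  1100 → van 2 (new)  [load 1100/2100]
  600 → van 1  [load 1700/2100]
  1200 → van 3 (new)  [load 1200/2100]
  1500 → van 4 (new)  [load 1500/2100]
  1300 → van 5 (new)  [load 1300/2100]
  600 → van 2  [load 1700/2100]
  600 → van 3  [load 1800/2100]
  300 → van 1  [load 2000/2100]
  300 → van 2  [load 2000/2100]
  600 → van 4  [load 2100/2100]
  1300 → van 6 (new)  [load 1300/2100]
6 vans opened.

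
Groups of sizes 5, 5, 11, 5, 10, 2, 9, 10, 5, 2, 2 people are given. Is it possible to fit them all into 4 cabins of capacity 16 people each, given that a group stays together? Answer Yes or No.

Total = 66 people; ⌈66/16⌉ = 5.
At least 5 cabins are required, but only 4 are allowed.

No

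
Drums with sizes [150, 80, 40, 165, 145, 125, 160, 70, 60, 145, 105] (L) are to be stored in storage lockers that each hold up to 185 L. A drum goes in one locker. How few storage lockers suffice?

Total = 165 + 160 + 150 + 145 + 145 + 125 + 105 + 80 + 70 + 60 + 40 = 1245 L.
Lower bound: ⌈1245/185⌉ = 7 storage lockers.
A packing using 8 storage lockers:
  locker 1: 165 = 165
  locker 2: 160 = 160
  locker 3: 150 = 150
  locker 4: 145 + 40 = 185
  locker 5: 145 = 145
  locker 6: 125 + 60 = 185
  locker 7: 105 + 80 = 185
  locker 8: 70 = 70
No arrangement into 7 storage lockers stays within capacity, so 8 is optimal.

8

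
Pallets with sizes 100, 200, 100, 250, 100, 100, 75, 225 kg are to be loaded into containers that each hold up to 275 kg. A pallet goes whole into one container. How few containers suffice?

Total = 250 + 225 + 200 + 100 + 100 + 100 + 100 + 75 = 1150 kg.
Lower bound: ⌈1150/275⌉ = 5 containers.
A packing using 5 containers:
  container 1: 250 = 250
  container 2: 225 = 225
  container 3: 200 + 75 = 275
  container 4: 100 + 100 = 200
  container 5: 100 + 100 = 200
This matches the lower bound, so 5 is optimal.

5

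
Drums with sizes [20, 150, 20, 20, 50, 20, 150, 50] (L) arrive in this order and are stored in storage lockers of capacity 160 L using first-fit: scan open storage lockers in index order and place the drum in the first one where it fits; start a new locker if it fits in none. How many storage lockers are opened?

4

  20 → locker 1 (new)  [load 20/160]
  150 → locker 2 (new)  [load 150/160]
  20 → locker 1  [load 40/160]
  20 → locker 1  [load 60/160]
  50 → locker 1  [load 110/160]
  20 → locker 1  [load 130/160]
  150 → locker 3 (new)  [load 150/160]
  50 → locker 4 (new)  [load 50/160]
4 storage lockers opened.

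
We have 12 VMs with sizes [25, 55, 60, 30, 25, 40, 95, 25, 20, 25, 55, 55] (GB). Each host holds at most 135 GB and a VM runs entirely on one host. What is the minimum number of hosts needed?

4

Total = 95 + 60 + 55 + 55 + 55 + 40 + 30 + 25 + 25 + 25 + 25 + 20 = 510 GB.
Lower bound: ⌈510/135⌉ = 4 hosts.
A packing using 4 hosts:
  host 1: 95 + 40 = 135
  host 2: 60 + 55 + 20 = 135
  host 3: 55 + 55 + 25 = 135
  host 4: 30 + 25 + 25 + 25 = 105
This matches the lower bound, so 4 is optimal.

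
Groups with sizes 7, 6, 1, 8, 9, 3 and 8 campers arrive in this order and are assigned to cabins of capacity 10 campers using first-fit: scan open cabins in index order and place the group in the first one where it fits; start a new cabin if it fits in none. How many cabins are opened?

5

  7 → cabin 1 (new)  [load 7/10]
  6 → cabin 2 (new)  [load 6/10]
  1 → cabin 1  [load 8/10]
  8 → cabin 3 (new)  [load 8/10]
  9 → cabin 4 (new)  [load 9/10]
  3 → cabin 2  [load 9/10]
  8 → cabin 5 (new)  [load 8/10]
5 cabins opened.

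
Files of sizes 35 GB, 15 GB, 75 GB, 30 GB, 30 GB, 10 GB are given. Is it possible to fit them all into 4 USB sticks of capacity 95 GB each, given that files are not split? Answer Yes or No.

Yes

A valid assignment using 3 USB sticks:
  USB stick 1: 75 + 15 = 90
  USB stick 2: 35 + 30 + 30 = 95
  USB stick 3: 10 = 10
That uses only 3 ≤ 4, so 4 USB sticks are enough.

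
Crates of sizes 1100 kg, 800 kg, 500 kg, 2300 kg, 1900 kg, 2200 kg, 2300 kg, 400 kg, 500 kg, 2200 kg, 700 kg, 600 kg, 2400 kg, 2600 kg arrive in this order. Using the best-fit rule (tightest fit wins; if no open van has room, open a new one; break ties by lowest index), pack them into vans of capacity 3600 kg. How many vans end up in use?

8

  1100 → van 1 (new)  [load 1100/3600]
  800 → van 1  [load 1900/3600]
  500 → van 1  [load 2400/3600]
  2300 → van 2 (new)  [load 2300/3600]
  1900 → van 3 (new)  [load 1900/3600]
  2200 → van 4 (new)  [load 2200/3600]
  2300 → van 5 (new)  [load 2300/3600]
  400 → van 1  [load 2800/3600]
  500 → van 1  [load 3300/3600]
  2200 → van 6 (new)  [load 2200/3600]
  700 → van 2  [load 3000/3600]
  600 → van 2  [load 3600/3600]
  2400 → van 7 (new)  [load 2400/3600]
  2600 → van 8 (new)  [load 2600/3600]
8 vans opened.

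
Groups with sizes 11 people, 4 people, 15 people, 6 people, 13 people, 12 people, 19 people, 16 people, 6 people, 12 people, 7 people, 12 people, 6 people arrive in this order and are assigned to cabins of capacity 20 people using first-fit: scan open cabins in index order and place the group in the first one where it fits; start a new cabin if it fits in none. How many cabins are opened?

  11 → cabin 1 (new)  [load 11/20]
  4 → cabin 1  [load 15/20]
  15 → cabin 2 (new)  [load 15/20]
  6 → cabin 3 (new)  [load 6/20]
  13 → cabin 3  [load 19/20]
  12 → cabin 4 (new)  [load 12/20]
  19 → cabin 5 (new)  [load 19/20]
  16 → cabin 6 (new)  [load 16/20]
  6 → cabin 4  [load 18/20]
  12 → cabin 7 (new)  [load 12/20]
  7 → cabin 7  [load 19/20]
  12 → cabin 8 (new)  [load 12/20]
  6 → cabin 8  [load 18/20]
8 cabins opened.

8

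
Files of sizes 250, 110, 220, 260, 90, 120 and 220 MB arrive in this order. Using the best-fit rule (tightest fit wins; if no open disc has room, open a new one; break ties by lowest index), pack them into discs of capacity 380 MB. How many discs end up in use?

4

  250 → disc 1 (new)  [load 250/380]
  110 → disc 1  [load 360/380]
  220 → disc 2 (new)  [load 220/380]
  260 → disc 3 (new)  [load 260/380]
  90 → disc 3  [load 350/380]
  120 → disc 2  [load 340/380]
  220 → disc 4 (new)  [load 220/380]
4 discs opened.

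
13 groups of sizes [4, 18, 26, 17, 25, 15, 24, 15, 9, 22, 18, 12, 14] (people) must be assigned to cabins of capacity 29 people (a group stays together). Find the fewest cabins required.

Total = 26 + 25 + 24 + 22 + 18 + 18 + 17 + 15 + 15 + 14 + 12 + 9 + 4 = 219 people.
Lower bound: ⌈219/29⌉ = 8 cabins.
Also, 9 groups each exceed 29/2 people, and no two of those can share a cabin, so at least 9 cabins are needed.
A packing using 9 cabins:
  cabin 1: 26 = 26
  cabin 2: 25 + 4 = 29
  cabin 3: 24 = 24
  cabin 4: 22 = 22
  cabin 5: 18 + 9 = 27
  cabin 6: 18 = 18
  cabin 7: 17 + 12 = 29
  cabin 8: 15 + 14 = 29
  cabin 9: 15 = 15
This matches the lower bound, so 9 is optimal.

9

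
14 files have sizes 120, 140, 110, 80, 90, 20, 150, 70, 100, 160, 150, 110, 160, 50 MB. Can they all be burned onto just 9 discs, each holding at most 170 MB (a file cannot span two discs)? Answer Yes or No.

Total = 1510 MB; ⌈1510/170⌉ = 9.
10 files each exceed half the capacity and cannot share a disc, forcing at least 10 discs.
At least 10 discs are required, but only 9 are allowed.

No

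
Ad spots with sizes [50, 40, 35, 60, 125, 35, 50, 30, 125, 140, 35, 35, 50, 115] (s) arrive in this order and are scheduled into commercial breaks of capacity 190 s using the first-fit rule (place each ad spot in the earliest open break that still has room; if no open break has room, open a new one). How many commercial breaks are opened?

6

  50 → break 1 (new)  [load 50/190]
  40 → break 1  [load 90/190]
  35 → break 1  [load 125/190]
  60 → break 1  [load 185/190]
  125 → break 2 (new)  [load 125/190]
  35 → break 2  [load 160/190]
  50 → break 3 (new)  [load 50/190]
  30 → break 2  [load 190/190]
  125 → break 3  [load 175/190]
  140 → break 4 (new)  [load 140/190]
  35 → break 4  [load 175/190]
  35 → break 5 (new)  [load 35/190]
  50 → break 5  [load 85/190]
  115 → break 6 (new)  [load 115/190]
6 commercial breaks opened.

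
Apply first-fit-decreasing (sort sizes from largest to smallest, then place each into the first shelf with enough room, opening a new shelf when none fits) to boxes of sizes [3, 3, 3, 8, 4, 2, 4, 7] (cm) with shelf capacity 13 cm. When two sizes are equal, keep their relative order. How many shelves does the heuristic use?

3

Sorted descending: 8, 7, 4, 4, 3, 3, 3, 2.
  8 → shelf 1 (new)  [load 8/13]
  7 → shelf 2 (new)  [load 7/13]
  4 → shelf 1  [load 12/13]
  4 → shelf 2  [load 11/13]
  3 → shelf 3 (new)  [load 3/13]
  3 → shelf 3  [load 6/13]
  3 → shelf 3  [load 9/13]
  2 → shelf 2  [load 13/13]
3 shelves opened.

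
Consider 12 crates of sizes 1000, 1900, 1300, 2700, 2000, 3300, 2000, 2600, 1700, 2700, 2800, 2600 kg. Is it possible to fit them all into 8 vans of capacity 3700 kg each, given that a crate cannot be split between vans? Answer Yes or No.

No

Total = 26600 kg; ⌈26600/3700⌉ = 8.
9 crates each exceed half the capacity and cannot share a van, forcing at least 9 vans.
At least 9 vans are required, but only 8 are allowed.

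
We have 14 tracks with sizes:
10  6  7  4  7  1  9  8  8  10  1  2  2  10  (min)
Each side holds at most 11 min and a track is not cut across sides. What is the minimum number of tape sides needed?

9

Total = 10 + 10 + 10 + 9 + 8 + 8 + 7 + 7 + 6 + 4 + 2 + 2 + 1 + 1 = 85 min.
Lower bound: ⌈85/11⌉ = 8 tape sides.
Also, 9 tracks each exceed 11/2 min, and no two of those can share a side, so at least 9 tape sides are needed.
A packing using 9 tape sides:
  side 1: 10 + 1 = 11
  side 2: 10 + 1 = 11
  side 3: 10 = 10
  side 4: 9 + 2 = 11
  side 5: 8 + 2 = 10
  side 6: 8 = 8
  side 7: 7 + 4 = 11
  side 8: 7 = 7
  side 9: 6 = 6
This matches the lower bound, so 9 is optimal.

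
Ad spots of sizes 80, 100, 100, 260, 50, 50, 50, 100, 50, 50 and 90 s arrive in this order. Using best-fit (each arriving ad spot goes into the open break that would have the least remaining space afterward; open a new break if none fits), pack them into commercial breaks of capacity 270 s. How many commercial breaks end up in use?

4

  80 → break 1 (new)  [load 80/270]
  100 → break 1  [load 180/270]
  100 → break 2 (new)  [load 100/270]
  260 → break 3 (new)  [load 260/270]
  50 → break 1  [load 230/270]
  50 → break 2  [load 150/270]
  50 → break 2  [load 200/270]
  100 → break 4 (new)  [load 100/270]
  50 → break 2  [load 250/270]
  50 → break 4  [load 150/270]
  90 → break 4  [load 240/270]
4 commercial breaks opened.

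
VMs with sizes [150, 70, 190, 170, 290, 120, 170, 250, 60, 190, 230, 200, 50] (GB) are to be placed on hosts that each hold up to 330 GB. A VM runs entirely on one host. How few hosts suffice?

8

Total = 290 + 250 + 230 + 200 + 190 + 190 + 170 + 170 + 150 + 120 + 70 + 60 + 50 = 2140 GB.
Lower bound: ⌈2140/330⌉ = 7 hosts.
Also, 8 VMs each exceed 165 GB, and no two of those can share a host, so at least 8 hosts are needed.
A packing using 8 hosts:
  host 1: 290 = 290
  host 2: 250 + 70 = 320
  host 3: 230 + 60 = 290
  host 4: 200 + 120 = 320
  host 5: 190 + 50 = 240
  host 6: 190 = 190
  host 7: 170 + 150 = 320
  host 8: 170 = 170
This matches the lower bound, so 8 is optimal.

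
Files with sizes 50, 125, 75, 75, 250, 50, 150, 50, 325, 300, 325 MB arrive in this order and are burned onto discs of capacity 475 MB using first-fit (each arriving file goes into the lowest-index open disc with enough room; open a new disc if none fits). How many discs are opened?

  50 → disc 1 (new)  [load 50/475]
  125 → disc 1  [load 175/475]
  75 → disc 1  [load 250/475]
  75 → disc 1  [load 325/475]
  250 → disc 2 (new)  [load 250/475]
  50 → disc 1  [load 375/475]
  150 → disc 2  [load 400/475]
  50 → disc 1  [load 425/475]
  325 → disc 3 (new)  [load 325/475]
  300 → disc 4 (new)  [load 300/475]
  325 → disc 5 (new)  [load 325/475]
5 discs opened.

5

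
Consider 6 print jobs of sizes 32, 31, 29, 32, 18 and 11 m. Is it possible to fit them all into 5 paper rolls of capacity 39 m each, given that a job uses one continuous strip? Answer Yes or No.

Yes

A valid assignment using 5 paper rolls:
  roll 1: 32 = 32
  roll 2: 32 = 32
  roll 3: 31 = 31
  roll 4: 29 = 29
  roll 5: 18 + 11 = 29
Every load is within 39 m, so 5 paper rolls suffice.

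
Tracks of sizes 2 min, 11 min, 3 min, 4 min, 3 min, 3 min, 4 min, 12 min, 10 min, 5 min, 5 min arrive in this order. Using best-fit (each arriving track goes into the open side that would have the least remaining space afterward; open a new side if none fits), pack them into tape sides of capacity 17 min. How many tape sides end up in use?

  2 → side 1 (new)  [load 2/17]
  11 → side 1  [load 13/17]
  3 → side 1  [load 16/17]
  4 → side 2 (new)  [load 4/17]
  3 → side 2  [load 7/17]
  3 → side 2  [load 10/17]
  4 → side 2  [load 14/17]
  12 → side 3 (new)  [load 12/17]
  10 → side 4 (new)  [load 10/17]
  5 → side 3  [load 17/17]
  5 → side 4  [load 15/17]
4 tape sides opened.

4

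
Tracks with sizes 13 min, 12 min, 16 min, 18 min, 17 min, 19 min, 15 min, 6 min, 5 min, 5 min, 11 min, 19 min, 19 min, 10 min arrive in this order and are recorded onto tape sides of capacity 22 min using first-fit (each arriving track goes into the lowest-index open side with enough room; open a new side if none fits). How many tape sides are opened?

10

  13 → side 1 (new)  [load 13/22]
  12 → side 2 (new)  [load 12/22]
  16 → side 3 (new)  [load 16/22]
  18 → side 4 (new)  [load 18/22]
  17 → side 5 (new)  [load 17/22]
  19 → side 6 (new)  [load 19/22]
  15 → side 7 (new)  [load 15/22]
  6 → side 1  [load 19/22]
  5 → side 2  [load 17/22]
  5 → side 2  [load 22/22]
  11 → side 8 (new)  [load 11/22]
  19 → side 9 (new)  [load 19/22]
  19 → side 10 (new)  [load 19/22]
  10 → side 8  [load 21/22]
10 tape sides opened.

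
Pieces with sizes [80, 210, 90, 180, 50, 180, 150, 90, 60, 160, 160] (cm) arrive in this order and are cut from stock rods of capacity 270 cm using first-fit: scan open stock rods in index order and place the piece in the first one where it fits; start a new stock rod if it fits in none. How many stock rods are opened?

7

  80 → stock rod 1 (new)  [load 80/270]
  210 → stock rod 2 (new)  [load 210/270]
  90 → stock rod 1  [load 170/270]
  180 → stock rod 3 (new)  [load 180/270]
  50 → stock rod 1  [load 220/270]
  180 → stock rod 4 (new)  [load 180/270]
  150 → stock rod 5 (new)  [load 150/270]
  90 → stock rod 3  [load 270/270]
  60 → stock rod 2  [load 270/270]
  160 → stock rod 6 (new)  [load 160/270]
  160 → stock rod 7 (new)  [load 160/270]
7 stock rods opened.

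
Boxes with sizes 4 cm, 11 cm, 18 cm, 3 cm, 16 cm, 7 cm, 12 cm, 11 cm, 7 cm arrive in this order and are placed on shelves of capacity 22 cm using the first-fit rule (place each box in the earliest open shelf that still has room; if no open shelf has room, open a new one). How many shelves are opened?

  4 → shelf 1 (new)  [load 4/22]
  11 → shelf 1  [load 15/22]
  18 → shelf 2 (new)  [load 18/22]
  3 → shelf 1  [load 18/22]
  16 → shelf 3 (new)  [load 16/22]
  7 → shelf 4 (new)  [load 7/22]
  12 → shelf 4  [load 19/22]
  11 → shelf 5 (new)  [load 11/22]
  7 → shelf 5  [load 18/22]
5 shelves opened.

5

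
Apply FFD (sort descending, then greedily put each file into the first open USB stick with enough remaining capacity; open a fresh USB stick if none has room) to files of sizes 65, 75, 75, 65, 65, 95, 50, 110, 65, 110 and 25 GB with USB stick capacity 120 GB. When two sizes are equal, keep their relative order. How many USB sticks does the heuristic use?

Sorted descending: 110, 110, 95, 75, 75, 65, 65, 65, 65, 50, 25.
  110 → USB stick 1 (new)  [load 110/120]
  110 → USB stick 2 (new)  [load 110/120]
  95 → USB stick 3 (new)  [load 95/120]
  75 → USB stick 4 (new)  [load 75/120]
  75 → USB stick 5 (new)  [load 75/120]
  65 → USB stick 6 (new)  [load 65/120]
  65 → USB stick 7 (new)  [load 65/120]
  65 → USB stick 8 (new)  [load 65/120]
  65 → USB stick 9 (new)  [load 65/120]
  50 → USB stick 6  [load 115/120]
  25 → USB stick 3  [load 120/120]
9 USB sticks opened.

9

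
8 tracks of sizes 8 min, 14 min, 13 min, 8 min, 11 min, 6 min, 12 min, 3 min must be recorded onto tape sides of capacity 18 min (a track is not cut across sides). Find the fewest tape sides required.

Total = 14 + 13 + 12 + 11 + 8 + 8 + 6 + 3 = 75 min.
Lower bound: ⌈75/18⌉ = 5 tape sides.
A packing using 5 tape sides:
  side 1: 14 + 3 = 17
  side 2: 13 = 13
  side 3: 12 + 6 = 18
  side 4: 11 = 11
  side 5: 8 + 8 = 16
This matches the lower bound, so 5 is optimal.

5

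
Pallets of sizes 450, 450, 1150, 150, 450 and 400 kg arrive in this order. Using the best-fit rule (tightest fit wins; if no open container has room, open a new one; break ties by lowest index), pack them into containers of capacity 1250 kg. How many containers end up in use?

  450 → container 1 (new)  [load 450/1250]
  450 → container 1  [load 900/1250]
  1150 → container 2 (new)  [load 1150/1250]
  150 → container 1  [load 1050/1250]
  450 → container 3 (new)  [load 450/1250]
  400 → container 3  [load 850/1250]
3 containers opened.

3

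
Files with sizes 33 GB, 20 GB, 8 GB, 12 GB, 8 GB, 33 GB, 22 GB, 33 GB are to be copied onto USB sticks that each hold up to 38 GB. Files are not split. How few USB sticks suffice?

Total = 33 + 33 + 33 + 22 + 20 + 12 + 8 + 8 = 169 GB.
Lower bound: ⌈169/38⌉ = 5 USB sticks.
A packing using 5 USB sticks:
  USB stick 1: 33 = 33
  USB stick 2: 33 = 33
  USB stick 3: 33 = 33
  USB stick 4: 22 + 12 = 34
  USB stick 5: 20 + 8 + 8 = 36
This matches the lower bound, so 5 is optimal.

5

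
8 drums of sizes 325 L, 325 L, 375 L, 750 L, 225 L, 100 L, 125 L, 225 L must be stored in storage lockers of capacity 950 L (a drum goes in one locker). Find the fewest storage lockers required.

3

Total = 750 + 375 + 325 + 325 + 225 + 225 + 125 + 100 = 2450 L.
Lower bound: ⌈2450/950⌉ = 3 storage lockers.
A packing using 3 storage lockers:
  locker 1: 750 + 125 = 875
  locker 2: 375 + 325 + 225 = 925
  locker 3: 325 + 225 + 100 = 650
This matches the lower bound, so 3 is optimal.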